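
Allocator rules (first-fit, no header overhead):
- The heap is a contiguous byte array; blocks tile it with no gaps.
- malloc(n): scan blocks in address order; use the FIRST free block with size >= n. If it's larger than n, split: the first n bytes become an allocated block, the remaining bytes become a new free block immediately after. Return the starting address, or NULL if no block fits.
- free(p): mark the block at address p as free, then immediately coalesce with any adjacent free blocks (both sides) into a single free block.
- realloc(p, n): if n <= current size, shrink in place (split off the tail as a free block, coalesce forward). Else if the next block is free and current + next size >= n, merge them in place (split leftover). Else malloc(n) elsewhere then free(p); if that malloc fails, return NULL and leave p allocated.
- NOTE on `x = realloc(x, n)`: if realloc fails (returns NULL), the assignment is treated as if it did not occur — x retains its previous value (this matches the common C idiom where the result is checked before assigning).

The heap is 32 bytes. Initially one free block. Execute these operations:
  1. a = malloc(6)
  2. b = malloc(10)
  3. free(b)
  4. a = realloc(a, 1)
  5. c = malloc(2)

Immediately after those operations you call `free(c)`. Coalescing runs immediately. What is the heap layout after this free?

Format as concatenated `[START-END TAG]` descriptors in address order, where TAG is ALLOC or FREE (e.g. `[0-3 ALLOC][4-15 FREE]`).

Op 1: a = malloc(6) -> a = 0; heap: [0-5 ALLOC][6-31 FREE]
Op 2: b = malloc(10) -> b = 6; heap: [0-5 ALLOC][6-15 ALLOC][16-31 FREE]
Op 3: free(b) -> (freed b); heap: [0-5 ALLOC][6-31 FREE]
Op 4: a = realloc(a, 1) -> a = 0; heap: [0-0 ALLOC][1-31 FREE]
Op 5: c = malloc(2) -> c = 1; heap: [0-0 ALLOC][1-2 ALLOC][3-31 FREE]
free(c): c = 1 -> block [1-2 ALLOC]; mark free, coalesce with adjacent free neighbors -> [0-0 ALLOC][1-31 FREE]

Answer: [0-0 ALLOC][1-31 FREE]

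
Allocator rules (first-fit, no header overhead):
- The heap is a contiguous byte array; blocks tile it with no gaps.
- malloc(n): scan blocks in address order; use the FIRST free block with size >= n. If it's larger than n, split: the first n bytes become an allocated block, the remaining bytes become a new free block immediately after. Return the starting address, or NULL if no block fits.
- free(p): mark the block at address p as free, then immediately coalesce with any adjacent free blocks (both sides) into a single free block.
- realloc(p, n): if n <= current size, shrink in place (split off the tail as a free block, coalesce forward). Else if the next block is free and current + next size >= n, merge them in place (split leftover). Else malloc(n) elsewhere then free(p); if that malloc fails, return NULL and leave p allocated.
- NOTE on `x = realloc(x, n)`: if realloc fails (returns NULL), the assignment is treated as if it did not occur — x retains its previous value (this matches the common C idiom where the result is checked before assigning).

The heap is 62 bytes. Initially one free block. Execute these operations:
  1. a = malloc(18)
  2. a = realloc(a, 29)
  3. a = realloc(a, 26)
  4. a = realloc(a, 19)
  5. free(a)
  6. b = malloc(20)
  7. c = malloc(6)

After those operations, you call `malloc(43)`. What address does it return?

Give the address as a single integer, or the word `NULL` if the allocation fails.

Answer: NULL

Derivation:
Op 1: a = malloc(18) -> a = 0; heap: [0-17 ALLOC][18-61 FREE]
Op 2: a = realloc(a, 29) -> a = 0; heap: [0-28 ALLOC][29-61 FREE]
Op 3: a = realloc(a, 26) -> a = 0; heap: [0-25 ALLOC][26-61 FREE]
Op 4: a = realloc(a, 19) -> a = 0; heap: [0-18 ALLOC][19-61 FREE]
Op 5: free(a) -> (freed a); heap: [0-61 FREE]
Op 6: b = malloc(20) -> b = 0; heap: [0-19 ALLOC][20-61 FREE]
Op 7: c = malloc(6) -> c = 20; heap: [0-19 ALLOC][20-25 ALLOC][26-61 FREE]
malloc(43): first-fit scan over [0-19 ALLOC][20-25 ALLOC][26-61 FREE] -> NULL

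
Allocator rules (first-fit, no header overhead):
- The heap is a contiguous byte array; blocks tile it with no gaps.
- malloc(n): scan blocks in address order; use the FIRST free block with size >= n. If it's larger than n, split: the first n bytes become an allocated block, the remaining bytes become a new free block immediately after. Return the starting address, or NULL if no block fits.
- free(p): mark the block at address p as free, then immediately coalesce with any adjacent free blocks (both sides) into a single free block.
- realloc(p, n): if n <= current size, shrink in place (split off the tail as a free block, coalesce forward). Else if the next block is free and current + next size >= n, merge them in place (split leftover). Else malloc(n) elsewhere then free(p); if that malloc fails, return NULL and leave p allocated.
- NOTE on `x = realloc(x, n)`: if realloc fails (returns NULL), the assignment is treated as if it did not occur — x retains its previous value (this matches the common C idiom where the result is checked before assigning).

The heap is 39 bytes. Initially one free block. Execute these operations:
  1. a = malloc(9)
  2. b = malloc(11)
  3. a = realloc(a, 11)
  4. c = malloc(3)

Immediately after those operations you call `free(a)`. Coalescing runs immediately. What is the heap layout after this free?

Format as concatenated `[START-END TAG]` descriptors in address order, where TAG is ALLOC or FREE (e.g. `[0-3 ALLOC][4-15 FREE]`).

Answer: [0-2 ALLOC][3-8 FREE][9-19 ALLOC][20-38 FREE]

Derivation:
Op 1: a = malloc(9) -> a = 0; heap: [0-8 ALLOC][9-38 FREE]
Op 2: b = malloc(11) -> b = 9; heap: [0-8 ALLOC][9-19 ALLOC][20-38 FREE]
Op 3: a = realloc(a, 11) -> a = 20; heap: [0-8 FREE][9-19 ALLOC][20-30 ALLOC][31-38 FREE]
Op 4: c = malloc(3) -> c = 0; heap: [0-2 ALLOC][3-8 FREE][9-19 ALLOC][20-30 ALLOC][31-38 FREE]
free(a): a = 20 -> block [20-30 ALLOC]; mark free, coalesce with adjacent free neighbors -> [0-2 ALLOC][3-8 FREE][9-19 ALLOC][20-38 FREE]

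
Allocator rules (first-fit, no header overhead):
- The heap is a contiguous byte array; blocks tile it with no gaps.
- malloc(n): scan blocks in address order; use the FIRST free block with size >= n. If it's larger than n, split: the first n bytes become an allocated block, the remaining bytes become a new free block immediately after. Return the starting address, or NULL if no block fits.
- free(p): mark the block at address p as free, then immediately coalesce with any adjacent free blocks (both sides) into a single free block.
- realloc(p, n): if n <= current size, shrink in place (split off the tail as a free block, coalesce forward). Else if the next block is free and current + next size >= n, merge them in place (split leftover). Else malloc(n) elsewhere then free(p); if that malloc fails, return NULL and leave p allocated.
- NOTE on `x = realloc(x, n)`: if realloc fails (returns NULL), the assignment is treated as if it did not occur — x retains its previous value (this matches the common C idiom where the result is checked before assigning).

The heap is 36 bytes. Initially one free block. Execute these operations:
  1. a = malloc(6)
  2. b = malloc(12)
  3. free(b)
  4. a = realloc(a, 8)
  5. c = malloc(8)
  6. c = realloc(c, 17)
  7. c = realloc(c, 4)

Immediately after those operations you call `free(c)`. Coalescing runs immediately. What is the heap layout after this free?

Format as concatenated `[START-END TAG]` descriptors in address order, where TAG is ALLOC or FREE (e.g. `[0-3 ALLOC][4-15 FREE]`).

Answer: [0-7 ALLOC][8-35 FREE]

Derivation:
Op 1: a = malloc(6) -> a = 0; heap: [0-5 ALLOC][6-35 FREE]
Op 2: b = malloc(12) -> b = 6; heap: [0-5 ALLOC][6-17 ALLOC][18-35 FREE]
Op 3: free(b) -> (freed b); heap: [0-5 ALLOC][6-35 FREE]
Op 4: a = realloc(a, 8) -> a = 0; heap: [0-7 ALLOC][8-35 FREE]
Op 5: c = malloc(8) -> c = 8; heap: [0-7 ALLOC][8-15 ALLOC][16-35 FREE]
Op 6: c = realloc(c, 17) -> c = 8; heap: [0-7 ALLOC][8-24 ALLOC][25-35 FREE]
Op 7: c = realloc(c, 4) -> c = 8; heap: [0-7 ALLOC][8-11 ALLOC][12-35 FREE]
free(c): c = 8 -> block [8-11 ALLOC]; mark free, coalesce with adjacent free neighbors -> [0-7 ALLOC][8-35 FREE]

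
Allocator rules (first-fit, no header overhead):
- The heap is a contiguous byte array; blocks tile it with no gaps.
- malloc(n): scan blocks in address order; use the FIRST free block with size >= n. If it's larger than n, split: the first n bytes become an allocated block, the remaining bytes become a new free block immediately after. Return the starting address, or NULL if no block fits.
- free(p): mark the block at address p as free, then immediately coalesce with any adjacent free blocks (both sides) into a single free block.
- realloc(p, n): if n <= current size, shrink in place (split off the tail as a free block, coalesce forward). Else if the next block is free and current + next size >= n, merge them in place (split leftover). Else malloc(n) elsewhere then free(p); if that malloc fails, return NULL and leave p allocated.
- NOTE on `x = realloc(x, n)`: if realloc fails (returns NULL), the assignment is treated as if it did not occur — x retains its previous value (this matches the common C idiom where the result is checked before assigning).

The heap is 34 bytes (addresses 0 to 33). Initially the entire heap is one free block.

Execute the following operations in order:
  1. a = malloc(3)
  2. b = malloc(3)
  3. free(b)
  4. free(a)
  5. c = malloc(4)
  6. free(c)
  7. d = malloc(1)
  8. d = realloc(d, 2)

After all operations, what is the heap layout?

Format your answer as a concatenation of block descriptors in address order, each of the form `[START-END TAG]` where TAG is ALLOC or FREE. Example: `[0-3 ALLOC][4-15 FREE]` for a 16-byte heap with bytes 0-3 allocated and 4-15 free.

Op 1: a = malloc(3) -> a = 0; heap: [0-2 ALLOC][3-33 FREE]
Op 2: b = malloc(3) -> b = 3; heap: [0-2 ALLOC][3-5 ALLOC][6-33 FREE]
Op 3: free(b) -> (freed b); heap: [0-2 ALLOC][3-33 FREE]
Op 4: free(a) -> (freed a); heap: [0-33 FREE]
Op 5: c = malloc(4) -> c = 0; heap: [0-3 ALLOC][4-33 FREE]
Op 6: free(c) -> (freed c); heap: [0-33 FREE]
Op 7: d = malloc(1) -> d = 0; heap: [0-0 ALLOC][1-33 FREE]
Op 8: d = realloc(d, 2) -> d = 0; heap: [0-1 ALLOC][2-33 FREE]

Answer: [0-1 ALLOC][2-33 FREE]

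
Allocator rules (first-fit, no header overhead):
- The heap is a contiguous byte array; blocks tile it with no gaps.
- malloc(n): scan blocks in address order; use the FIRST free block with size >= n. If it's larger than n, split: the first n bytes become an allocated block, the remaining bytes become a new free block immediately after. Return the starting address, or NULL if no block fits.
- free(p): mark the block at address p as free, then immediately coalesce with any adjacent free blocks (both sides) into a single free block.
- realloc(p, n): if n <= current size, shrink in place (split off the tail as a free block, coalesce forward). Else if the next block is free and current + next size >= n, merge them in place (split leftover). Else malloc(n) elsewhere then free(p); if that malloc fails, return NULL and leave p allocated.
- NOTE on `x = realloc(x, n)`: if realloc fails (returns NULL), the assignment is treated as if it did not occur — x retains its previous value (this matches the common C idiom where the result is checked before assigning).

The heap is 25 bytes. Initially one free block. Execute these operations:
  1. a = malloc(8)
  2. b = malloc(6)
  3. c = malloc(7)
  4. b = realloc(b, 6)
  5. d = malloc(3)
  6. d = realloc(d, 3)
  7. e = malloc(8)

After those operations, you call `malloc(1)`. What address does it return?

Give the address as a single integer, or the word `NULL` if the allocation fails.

Op 1: a = malloc(8) -> a = 0; heap: [0-7 ALLOC][8-24 FREE]
Op 2: b = malloc(6) -> b = 8; heap: [0-7 ALLOC][8-13 ALLOC][14-24 FREE]
Op 3: c = malloc(7) -> c = 14; heap: [0-7 ALLOC][8-13 ALLOC][14-20 ALLOC][21-24 FREE]
Op 4: b = realloc(b, 6) -> b = 8; heap: [0-7 ALLOC][8-13 ALLOC][14-20 ALLOC][21-24 FREE]
Op 5: d = malloc(3) -> d = 21; heap: [0-7 ALLOC][8-13 ALLOC][14-20 ALLOC][21-23 ALLOC][24-24 FREE]
Op 6: d = realloc(d, 3) -> d = 21; heap: [0-7 ALLOC][8-13 ALLOC][14-20 ALLOC][21-23 ALLOC][24-24 FREE]
Op 7: e = malloc(8) -> e = NULL; heap: [0-7 ALLOC][8-13 ALLOC][14-20 ALLOC][21-23 ALLOC][24-24 FREE]
malloc(1): first-fit scan over [0-7 ALLOC][8-13 ALLOC][14-20 ALLOC][21-23 ALLOC][24-24 FREE] -> 24

Answer: 24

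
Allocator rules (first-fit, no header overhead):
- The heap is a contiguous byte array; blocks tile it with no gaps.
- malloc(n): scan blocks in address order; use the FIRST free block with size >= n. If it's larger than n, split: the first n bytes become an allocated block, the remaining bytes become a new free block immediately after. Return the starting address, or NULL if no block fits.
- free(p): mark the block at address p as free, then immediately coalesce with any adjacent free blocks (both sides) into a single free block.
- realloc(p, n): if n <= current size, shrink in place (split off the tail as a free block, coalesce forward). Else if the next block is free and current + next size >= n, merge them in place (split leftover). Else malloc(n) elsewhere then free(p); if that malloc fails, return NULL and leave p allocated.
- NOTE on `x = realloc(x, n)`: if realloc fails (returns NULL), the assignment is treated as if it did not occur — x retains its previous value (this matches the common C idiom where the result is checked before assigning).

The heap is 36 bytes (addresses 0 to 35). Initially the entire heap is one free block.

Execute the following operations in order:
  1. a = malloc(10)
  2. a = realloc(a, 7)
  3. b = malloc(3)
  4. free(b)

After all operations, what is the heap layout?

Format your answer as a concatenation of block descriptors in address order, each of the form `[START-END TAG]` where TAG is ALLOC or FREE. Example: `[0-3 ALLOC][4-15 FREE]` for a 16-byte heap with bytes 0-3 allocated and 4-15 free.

Answer: [0-6 ALLOC][7-35 FREE]

Derivation:
Op 1: a = malloc(10) -> a = 0; heap: [0-9 ALLOC][10-35 FREE]
Op 2: a = realloc(a, 7) -> a = 0; heap: [0-6 ALLOC][7-35 FREE]
Op 3: b = malloc(3) -> b = 7; heap: [0-6 ALLOC][7-9 ALLOC][10-35 FREE]
Op 4: free(b) -> (freed b); heap: [0-6 ALLOC][7-35 FREE]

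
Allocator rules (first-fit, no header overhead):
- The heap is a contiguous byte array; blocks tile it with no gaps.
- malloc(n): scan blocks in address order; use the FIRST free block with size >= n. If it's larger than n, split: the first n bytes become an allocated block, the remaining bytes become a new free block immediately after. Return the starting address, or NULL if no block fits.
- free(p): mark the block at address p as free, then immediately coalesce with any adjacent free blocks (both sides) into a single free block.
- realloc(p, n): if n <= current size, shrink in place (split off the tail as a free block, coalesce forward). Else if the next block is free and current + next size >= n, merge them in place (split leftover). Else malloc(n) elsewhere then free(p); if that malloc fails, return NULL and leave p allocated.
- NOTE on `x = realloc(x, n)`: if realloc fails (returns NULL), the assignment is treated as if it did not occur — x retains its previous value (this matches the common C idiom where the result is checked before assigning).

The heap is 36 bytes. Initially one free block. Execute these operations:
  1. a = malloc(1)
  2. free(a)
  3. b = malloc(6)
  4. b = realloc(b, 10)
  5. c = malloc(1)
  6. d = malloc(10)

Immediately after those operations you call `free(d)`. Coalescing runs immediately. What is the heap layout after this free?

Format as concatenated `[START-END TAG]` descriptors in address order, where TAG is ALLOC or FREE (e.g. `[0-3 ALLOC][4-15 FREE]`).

Op 1: a = malloc(1) -> a = 0; heap: [0-0 ALLOC][1-35 FREE]
Op 2: free(a) -> (freed a); heap: [0-35 FREE]
Op 3: b = malloc(6) -> b = 0; heap: [0-5 ALLOC][6-35 FREE]
Op 4: b = realloc(b, 10) -> b = 0; heap: [0-9 ALLOC][10-35 FREE]
Op 5: c = malloc(1) -> c = 10; heap: [0-9 ALLOC][10-10 ALLOC][11-35 FREE]
Op 6: d = malloc(10) -> d = 11; heap: [0-9 ALLOC][10-10 ALLOC][11-20 ALLOC][21-35 FREE]
free(d): d = 11 -> block [11-20 ALLOC]; mark free, coalesce with adjacent free neighbors -> [0-9 ALLOC][10-10 ALLOC][11-35 FREE]

Answer: [0-9 ALLOC][10-10 ALLOC][11-35 FREE]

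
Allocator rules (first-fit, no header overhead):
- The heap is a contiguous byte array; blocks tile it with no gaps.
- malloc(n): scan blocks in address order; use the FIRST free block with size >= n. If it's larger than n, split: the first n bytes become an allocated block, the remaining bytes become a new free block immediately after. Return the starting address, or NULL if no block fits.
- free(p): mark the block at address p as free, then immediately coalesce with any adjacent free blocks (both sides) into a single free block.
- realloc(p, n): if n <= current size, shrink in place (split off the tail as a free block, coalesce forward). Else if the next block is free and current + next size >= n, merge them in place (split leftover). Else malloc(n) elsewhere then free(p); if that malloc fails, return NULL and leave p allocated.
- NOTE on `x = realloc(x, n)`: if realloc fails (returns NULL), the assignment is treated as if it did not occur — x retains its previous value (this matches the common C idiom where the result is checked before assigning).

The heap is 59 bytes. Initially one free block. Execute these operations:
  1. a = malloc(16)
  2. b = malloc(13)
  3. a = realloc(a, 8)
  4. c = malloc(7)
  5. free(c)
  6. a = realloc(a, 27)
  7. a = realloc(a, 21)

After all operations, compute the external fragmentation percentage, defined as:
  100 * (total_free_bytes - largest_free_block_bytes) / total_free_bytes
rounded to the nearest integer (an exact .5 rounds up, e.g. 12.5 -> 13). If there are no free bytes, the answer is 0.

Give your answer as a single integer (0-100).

Op 1: a = malloc(16) -> a = 0; heap: [0-15 ALLOC][16-58 FREE]
Op 2: b = malloc(13) -> b = 16; heap: [0-15 ALLOC][16-28 ALLOC][29-58 FREE]
Op 3: a = realloc(a, 8) -> a = 0; heap: [0-7 ALLOC][8-15 FREE][16-28 ALLOC][29-58 FREE]
Op 4: c = malloc(7) -> c = 8; heap: [0-7 ALLOC][8-14 ALLOC][15-15 FREE][16-28 ALLOC][29-58 FREE]
Op 5: free(c) -> (freed c); heap: [0-7 ALLOC][8-15 FREE][16-28 ALLOC][29-58 FREE]
Op 6: a = realloc(a, 27) -> a = 29; heap: [0-15 FREE][16-28 ALLOC][29-55 ALLOC][56-58 FREE]
Op 7: a = realloc(a, 21) -> a = 29; heap: [0-15 FREE][16-28 ALLOC][29-49 ALLOC][50-58 FREE]
Free blocks: [16 9] total_free=25 largest=16 -> 100*(25-16)/25 = 900/25 = 36

Answer: 36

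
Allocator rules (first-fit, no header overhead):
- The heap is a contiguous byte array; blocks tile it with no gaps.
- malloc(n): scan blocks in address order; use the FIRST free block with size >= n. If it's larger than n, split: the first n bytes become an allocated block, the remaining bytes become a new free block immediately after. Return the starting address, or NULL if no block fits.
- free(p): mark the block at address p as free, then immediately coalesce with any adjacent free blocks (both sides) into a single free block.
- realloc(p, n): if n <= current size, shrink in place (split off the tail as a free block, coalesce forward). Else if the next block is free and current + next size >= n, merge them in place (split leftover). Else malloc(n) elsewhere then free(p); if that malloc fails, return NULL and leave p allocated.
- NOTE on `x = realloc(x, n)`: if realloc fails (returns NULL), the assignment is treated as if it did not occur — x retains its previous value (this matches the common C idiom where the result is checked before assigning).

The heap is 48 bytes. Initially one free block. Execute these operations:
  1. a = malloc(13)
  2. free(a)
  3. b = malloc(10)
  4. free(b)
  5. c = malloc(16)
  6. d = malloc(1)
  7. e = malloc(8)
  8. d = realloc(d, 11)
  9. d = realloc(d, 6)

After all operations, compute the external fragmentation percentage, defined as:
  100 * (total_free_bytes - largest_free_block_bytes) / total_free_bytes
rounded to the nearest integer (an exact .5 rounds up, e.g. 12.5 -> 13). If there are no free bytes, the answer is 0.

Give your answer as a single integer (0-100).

Answer: 6

Derivation:
Op 1: a = malloc(13) -> a = 0; heap: [0-12 ALLOC][13-47 FREE]
Op 2: free(a) -> (freed a); heap: [0-47 FREE]
Op 3: b = malloc(10) -> b = 0; heap: [0-9 ALLOC][10-47 FREE]
Op 4: free(b) -> (freed b); heap: [0-47 FREE]
Op 5: c = malloc(16) -> c = 0; heap: [0-15 ALLOC][16-47 FREE]
Op 6: d = malloc(1) -> d = 16; heap: [0-15 ALLOC][16-16 ALLOC][17-47 FREE]
Op 7: e = malloc(8) -> e = 17; heap: [0-15 ALLOC][16-16 ALLOC][17-24 ALLOC][25-47 FREE]
Op 8: d = realloc(d, 11) -> d = 25; heap: [0-15 ALLOC][16-16 FREE][17-24 ALLOC][25-35 ALLOC][36-47 FREE]
Op 9: d = realloc(d, 6) -> d = 25; heap: [0-15 ALLOC][16-16 FREE][17-24 ALLOC][25-30 ALLOC][31-47 FREE]
Free blocks: [1 17] total_free=18 largest=17 -> 100*(18-17)/18 = 100/18 ≈ 5.556 -> rounds to 6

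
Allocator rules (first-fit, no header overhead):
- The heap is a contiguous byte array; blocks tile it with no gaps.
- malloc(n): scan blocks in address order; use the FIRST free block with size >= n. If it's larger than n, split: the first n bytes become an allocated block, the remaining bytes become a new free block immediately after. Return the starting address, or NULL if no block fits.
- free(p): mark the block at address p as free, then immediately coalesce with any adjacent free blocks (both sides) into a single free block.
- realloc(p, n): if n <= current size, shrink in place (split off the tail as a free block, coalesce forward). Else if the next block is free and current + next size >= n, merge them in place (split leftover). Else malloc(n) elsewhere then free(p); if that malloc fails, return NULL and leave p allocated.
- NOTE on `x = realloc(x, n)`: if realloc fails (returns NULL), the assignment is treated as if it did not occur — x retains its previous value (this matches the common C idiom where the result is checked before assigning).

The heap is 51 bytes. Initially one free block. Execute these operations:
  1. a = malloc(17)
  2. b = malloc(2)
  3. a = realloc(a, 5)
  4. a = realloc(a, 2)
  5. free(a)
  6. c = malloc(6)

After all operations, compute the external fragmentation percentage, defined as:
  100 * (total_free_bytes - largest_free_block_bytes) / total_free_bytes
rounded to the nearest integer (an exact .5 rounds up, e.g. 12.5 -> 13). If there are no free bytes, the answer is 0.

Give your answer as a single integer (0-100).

Op 1: a = malloc(17) -> a = 0; heap: [0-16 ALLOC][17-50 FREE]
Op 2: b = malloc(2) -> b = 17; heap: [0-16 ALLOC][17-18 ALLOC][19-50 FREE]
Op 3: a = realloc(a, 5) -> a = 0; heap: [0-4 ALLOC][5-16 FREE][17-18 ALLOC][19-50 FREE]
Op 4: a = realloc(a, 2) -> a = 0; heap: [0-1 ALLOC][2-16 FREE][17-18 ALLOC][19-50 FREE]
Op 5: free(a) -> (freed a); heap: [0-16 FREE][17-18 ALLOC][19-50 FREE]
Op 6: c = malloc(6) -> c = 0; heap: [0-5 ALLOC][6-16 FREE][17-18 ALLOC][19-50 FREE]
Free blocks: [11 32] total_free=43 largest=32 -> 100*(43-32)/43 = 1100/43 ≈ 25.581 -> rounds to 26

Answer: 26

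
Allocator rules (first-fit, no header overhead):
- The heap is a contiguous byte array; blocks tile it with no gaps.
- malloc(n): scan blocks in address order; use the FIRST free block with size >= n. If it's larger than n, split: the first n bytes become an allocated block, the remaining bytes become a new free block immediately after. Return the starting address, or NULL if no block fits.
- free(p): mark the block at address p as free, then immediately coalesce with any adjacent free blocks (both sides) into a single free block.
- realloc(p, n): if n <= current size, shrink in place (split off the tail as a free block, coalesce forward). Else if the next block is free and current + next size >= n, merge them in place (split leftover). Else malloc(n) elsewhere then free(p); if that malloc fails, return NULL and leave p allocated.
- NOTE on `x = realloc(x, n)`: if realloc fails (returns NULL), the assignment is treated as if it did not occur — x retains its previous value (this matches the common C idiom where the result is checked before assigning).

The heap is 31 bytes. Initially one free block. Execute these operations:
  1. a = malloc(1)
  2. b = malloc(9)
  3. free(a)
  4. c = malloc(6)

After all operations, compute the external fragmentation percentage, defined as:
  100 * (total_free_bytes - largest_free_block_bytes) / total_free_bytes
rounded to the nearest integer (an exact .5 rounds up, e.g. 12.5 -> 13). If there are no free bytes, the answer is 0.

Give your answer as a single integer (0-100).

Answer: 6

Derivation:
Op 1: a = malloc(1) -> a = 0; heap: [0-0 ALLOC][1-30 FREE]
Op 2: b = malloc(9) -> b = 1; heap: [0-0 ALLOC][1-9 ALLOC][10-30 FREE]
Op 3: free(a) -> (freed a); heap: [0-0 FREE][1-9 ALLOC][10-30 FREE]
Op 4: c = malloc(6) -> c = 10; heap: [0-0 FREE][1-9 ALLOC][10-15 ALLOC][16-30 FREE]
Free blocks: [1 15] total_free=16 largest=15 -> 100*(16-15)/16 = 100/16 = 6.25 -> rounds to 6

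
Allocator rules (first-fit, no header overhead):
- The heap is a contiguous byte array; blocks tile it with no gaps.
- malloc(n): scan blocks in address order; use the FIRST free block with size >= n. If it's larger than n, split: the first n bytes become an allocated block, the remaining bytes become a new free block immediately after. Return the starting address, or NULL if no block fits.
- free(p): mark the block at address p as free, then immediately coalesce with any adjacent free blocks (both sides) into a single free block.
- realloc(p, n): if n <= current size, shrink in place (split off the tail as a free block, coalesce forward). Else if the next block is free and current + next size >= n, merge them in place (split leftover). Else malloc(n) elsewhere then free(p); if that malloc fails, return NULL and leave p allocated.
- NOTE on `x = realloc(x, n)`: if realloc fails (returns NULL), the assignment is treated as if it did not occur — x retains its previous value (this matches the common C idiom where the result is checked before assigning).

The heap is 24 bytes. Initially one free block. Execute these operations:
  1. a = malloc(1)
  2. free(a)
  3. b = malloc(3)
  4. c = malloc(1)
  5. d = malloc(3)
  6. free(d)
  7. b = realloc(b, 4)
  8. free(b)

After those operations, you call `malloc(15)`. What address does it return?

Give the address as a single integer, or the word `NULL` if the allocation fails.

Answer: 4

Derivation:
Op 1: a = malloc(1) -> a = 0; heap: [0-0 ALLOC][1-23 FREE]
Op 2: free(a) -> (freed a); heap: [0-23 FREE]
Op 3: b = malloc(3) -> b = 0; heap: [0-2 ALLOC][3-23 FREE]
Op 4: c = malloc(1) -> c = 3; heap: [0-2 ALLOC][3-3 ALLOC][4-23 FREE]
Op 5: d = malloc(3) -> d = 4; heap: [0-2 ALLOC][3-3 ALLOC][4-6 ALLOC][7-23 FREE]
Op 6: free(d) -> (freed d); heap: [0-2 ALLOC][3-3 ALLOC][4-23 FREE]
Op 7: b = realloc(b, 4) -> b = 4; heap: [0-2 FREE][3-3 ALLOC][4-7 ALLOC][8-23 FREE]
Op 8: free(b) -> (freed b); heap: [0-2 FREE][3-3 ALLOC][4-23 FREE]
malloc(15): first-fit scan over [0-2 FREE][3-3 ALLOC][4-23 FREE] -> 4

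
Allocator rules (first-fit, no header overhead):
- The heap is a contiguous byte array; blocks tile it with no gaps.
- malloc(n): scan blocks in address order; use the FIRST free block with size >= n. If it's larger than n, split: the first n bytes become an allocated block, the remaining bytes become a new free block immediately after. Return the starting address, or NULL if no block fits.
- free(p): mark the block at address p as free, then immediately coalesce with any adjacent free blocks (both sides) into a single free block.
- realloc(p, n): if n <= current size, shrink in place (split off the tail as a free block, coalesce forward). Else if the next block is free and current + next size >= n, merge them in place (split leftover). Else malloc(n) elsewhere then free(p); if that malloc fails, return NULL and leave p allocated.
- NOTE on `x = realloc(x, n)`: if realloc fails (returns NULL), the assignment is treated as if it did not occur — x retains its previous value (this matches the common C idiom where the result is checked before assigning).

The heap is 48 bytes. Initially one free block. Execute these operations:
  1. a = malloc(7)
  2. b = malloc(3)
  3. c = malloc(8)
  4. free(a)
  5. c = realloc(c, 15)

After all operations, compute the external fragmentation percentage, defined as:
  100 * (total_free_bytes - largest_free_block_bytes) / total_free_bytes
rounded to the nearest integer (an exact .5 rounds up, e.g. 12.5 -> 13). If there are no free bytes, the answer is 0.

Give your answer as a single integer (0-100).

Answer: 23

Derivation:
Op 1: a = malloc(7) -> a = 0; heap: [0-6 ALLOC][7-47 FREE]
Op 2: b = malloc(3) -> b = 7; heap: [0-6 ALLOC][7-9 ALLOC][10-47 FREE]
Op 3: c = malloc(8) -> c = 10; heap: [0-6 ALLOC][7-9 ALLOC][10-17 ALLOC][18-47 FREE]
Op 4: free(a) -> (freed a); heap: [0-6 FREE][7-9 ALLOC][10-17 ALLOC][18-47 FREE]
Op 5: c = realloc(c, 15) -> c = 10; heap: [0-6 FREE][7-9 ALLOC][10-24 ALLOC][25-47 FREE]
Free blocks: [7 23] total_free=30 largest=23 -> 100*(30-23)/30 = 700/30 ≈ 23.333 -> rounds to 23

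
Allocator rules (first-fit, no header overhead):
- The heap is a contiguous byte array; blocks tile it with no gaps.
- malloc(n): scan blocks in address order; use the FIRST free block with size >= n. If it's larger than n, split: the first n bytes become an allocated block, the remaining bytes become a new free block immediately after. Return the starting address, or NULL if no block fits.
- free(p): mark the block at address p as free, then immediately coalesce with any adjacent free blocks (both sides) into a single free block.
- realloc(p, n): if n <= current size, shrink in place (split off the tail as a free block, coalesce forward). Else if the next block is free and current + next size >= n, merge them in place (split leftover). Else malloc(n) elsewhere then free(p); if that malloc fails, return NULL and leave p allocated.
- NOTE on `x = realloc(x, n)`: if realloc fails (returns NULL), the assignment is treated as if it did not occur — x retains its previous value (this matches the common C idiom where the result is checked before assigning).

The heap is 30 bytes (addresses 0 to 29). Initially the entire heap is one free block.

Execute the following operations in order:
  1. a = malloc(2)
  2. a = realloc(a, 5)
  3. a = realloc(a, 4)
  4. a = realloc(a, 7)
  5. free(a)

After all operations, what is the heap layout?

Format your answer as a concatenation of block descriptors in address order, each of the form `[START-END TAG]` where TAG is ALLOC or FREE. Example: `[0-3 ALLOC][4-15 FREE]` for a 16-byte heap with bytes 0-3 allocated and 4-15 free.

Answer: [0-29 FREE]

Derivation:
Op 1: a = malloc(2) -> a = 0; heap: [0-1 ALLOC][2-29 FREE]
Op 2: a = realloc(a, 5) -> a = 0; heap: [0-4 ALLOC][5-29 FREE]
Op 3: a = realloc(a, 4) -> a = 0; heap: [0-3 ALLOC][4-29 FREE]
Op 4: a = realloc(a, 7) -> a = 0; heap: [0-6 ALLOC][7-29 FREE]
Op 5: free(a) -> (freed a); heap: [0-29 FREE]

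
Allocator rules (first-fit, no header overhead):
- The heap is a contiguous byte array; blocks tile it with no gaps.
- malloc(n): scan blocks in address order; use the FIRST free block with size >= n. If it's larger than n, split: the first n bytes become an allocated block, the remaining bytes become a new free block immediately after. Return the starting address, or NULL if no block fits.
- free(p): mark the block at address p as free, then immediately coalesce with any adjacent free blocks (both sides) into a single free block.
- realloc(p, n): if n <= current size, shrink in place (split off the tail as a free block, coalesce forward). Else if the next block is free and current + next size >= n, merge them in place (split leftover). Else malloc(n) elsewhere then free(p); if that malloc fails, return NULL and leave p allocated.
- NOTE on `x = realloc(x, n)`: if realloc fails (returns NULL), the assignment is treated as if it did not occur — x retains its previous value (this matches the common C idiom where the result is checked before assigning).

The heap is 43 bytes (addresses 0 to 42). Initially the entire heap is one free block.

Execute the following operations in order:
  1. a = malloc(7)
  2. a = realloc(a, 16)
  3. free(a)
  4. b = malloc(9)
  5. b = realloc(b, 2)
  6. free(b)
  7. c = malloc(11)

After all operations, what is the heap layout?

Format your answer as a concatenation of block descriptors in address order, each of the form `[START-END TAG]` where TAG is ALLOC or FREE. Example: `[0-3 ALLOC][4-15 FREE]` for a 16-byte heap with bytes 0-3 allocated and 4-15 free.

Answer: [0-10 ALLOC][11-42 FREE]

Derivation:
Op 1: a = malloc(7) -> a = 0; heap: [0-6 ALLOC][7-42 FREE]
Op 2: a = realloc(a, 16) -> a = 0; heap: [0-15 ALLOC][16-42 FREE]
Op 3: free(a) -> (freed a); heap: [0-42 FREE]
Op 4: b = malloc(9) -> b = 0; heap: [0-8 ALLOC][9-42 FREE]
Op 5: b = realloc(b, 2) -> b = 0; heap: [0-1 ALLOC][2-42 FREE]
Op 6: free(b) -> (freed b); heap: [0-42 FREE]
Op 7: c = malloc(11) -> c = 0; heap: [0-10 ALLOC][11-42 FREE]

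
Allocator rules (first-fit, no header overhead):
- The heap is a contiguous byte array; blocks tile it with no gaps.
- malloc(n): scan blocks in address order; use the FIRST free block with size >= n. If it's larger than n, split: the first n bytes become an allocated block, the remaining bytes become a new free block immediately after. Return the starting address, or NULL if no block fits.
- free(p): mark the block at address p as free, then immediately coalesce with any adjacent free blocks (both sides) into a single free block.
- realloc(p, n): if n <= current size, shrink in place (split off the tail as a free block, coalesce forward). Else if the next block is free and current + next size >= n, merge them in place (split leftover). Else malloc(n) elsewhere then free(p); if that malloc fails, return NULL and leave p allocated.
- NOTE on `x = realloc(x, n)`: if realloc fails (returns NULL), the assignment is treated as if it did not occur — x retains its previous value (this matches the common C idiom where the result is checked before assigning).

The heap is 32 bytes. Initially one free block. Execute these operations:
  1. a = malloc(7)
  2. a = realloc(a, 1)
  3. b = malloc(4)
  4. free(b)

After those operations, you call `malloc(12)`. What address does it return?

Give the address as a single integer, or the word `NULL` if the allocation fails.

Op 1: a = malloc(7) -> a = 0; heap: [0-6 ALLOC][7-31 FREE]
Op 2: a = realloc(a, 1) -> a = 0; heap: [0-0 ALLOC][1-31 FREE]
Op 3: b = malloc(4) -> b = 1; heap: [0-0 ALLOC][1-4 ALLOC][5-31 FREE]
Op 4: free(b) -> (freed b); heap: [0-0 ALLOC][1-31 FREE]
malloc(12): first-fit scan over [0-0 ALLOC][1-31 FREE] -> 1

Answer: 1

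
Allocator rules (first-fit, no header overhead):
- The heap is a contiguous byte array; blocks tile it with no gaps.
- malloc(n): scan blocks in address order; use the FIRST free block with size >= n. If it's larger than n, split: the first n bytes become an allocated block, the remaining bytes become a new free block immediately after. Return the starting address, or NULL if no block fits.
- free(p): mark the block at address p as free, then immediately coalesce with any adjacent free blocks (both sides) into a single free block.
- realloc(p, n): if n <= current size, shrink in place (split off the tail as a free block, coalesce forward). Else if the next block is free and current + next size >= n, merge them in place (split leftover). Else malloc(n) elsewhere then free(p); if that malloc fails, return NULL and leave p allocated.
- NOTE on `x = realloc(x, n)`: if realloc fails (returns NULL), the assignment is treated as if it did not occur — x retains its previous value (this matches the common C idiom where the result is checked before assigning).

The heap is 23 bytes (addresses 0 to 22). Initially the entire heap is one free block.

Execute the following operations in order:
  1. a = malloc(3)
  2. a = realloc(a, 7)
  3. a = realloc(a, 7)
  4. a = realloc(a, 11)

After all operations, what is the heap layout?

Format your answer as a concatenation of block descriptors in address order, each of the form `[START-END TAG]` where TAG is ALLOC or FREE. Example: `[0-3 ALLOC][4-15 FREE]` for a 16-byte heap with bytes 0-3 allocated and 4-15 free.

Answer: [0-10 ALLOC][11-22 FREE]

Derivation:
Op 1: a = malloc(3) -> a = 0; heap: [0-2 ALLOC][3-22 FREE]
Op 2: a = realloc(a, 7) -> a = 0; heap: [0-6 ALLOC][7-22 FREE]
Op 3: a = realloc(a, 7) -> a = 0; heap: [0-6 ALLOC][7-22 FREE]
Op 4: a = realloc(a, 11) -> a = 0; heap: [0-10 ALLOC][11-22 FREE]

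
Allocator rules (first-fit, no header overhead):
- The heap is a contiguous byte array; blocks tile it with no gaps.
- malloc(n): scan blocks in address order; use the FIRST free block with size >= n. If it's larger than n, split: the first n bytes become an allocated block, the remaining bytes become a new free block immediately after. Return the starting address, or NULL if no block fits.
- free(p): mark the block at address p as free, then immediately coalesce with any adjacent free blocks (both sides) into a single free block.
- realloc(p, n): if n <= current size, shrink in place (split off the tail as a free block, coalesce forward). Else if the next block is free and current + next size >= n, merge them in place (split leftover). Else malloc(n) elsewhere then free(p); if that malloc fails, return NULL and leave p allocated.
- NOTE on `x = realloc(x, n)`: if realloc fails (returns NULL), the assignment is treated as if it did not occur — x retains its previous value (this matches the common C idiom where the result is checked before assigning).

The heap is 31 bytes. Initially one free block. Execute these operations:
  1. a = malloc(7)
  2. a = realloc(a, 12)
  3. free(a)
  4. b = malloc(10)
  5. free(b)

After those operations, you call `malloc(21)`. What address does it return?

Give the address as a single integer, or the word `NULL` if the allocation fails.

Op 1: a = malloc(7) -> a = 0; heap: [0-6 ALLOC][7-30 FREE]
Op 2: a = realloc(a, 12) -> a = 0; heap: [0-11 ALLOC][12-30 FREE]
Op 3: free(a) -> (freed a); heap: [0-30 FREE]
Op 4: b = malloc(10) -> b = 0; heap: [0-9 ALLOC][10-30 FREE]
Op 5: free(b) -> (freed b); heap: [0-30 FREE]
malloc(21): first-fit scan over [0-30 FREE] -> 0

Answer: 0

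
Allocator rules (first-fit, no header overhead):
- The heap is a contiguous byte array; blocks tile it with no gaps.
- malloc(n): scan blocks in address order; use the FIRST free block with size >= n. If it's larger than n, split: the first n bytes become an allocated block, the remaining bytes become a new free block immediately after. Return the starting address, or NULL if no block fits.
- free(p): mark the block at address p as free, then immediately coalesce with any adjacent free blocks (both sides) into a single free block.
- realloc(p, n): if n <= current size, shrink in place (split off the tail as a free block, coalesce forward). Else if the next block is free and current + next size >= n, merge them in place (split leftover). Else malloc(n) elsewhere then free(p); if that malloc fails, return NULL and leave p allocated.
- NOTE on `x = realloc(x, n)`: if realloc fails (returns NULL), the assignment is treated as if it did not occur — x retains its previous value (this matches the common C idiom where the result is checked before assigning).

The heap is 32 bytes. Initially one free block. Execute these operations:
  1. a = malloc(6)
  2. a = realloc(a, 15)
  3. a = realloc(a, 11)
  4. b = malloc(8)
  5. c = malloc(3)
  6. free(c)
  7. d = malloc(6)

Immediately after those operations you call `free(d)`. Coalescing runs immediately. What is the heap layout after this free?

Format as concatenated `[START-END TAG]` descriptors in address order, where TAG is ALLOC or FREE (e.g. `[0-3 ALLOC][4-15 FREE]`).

Op 1: a = malloc(6) -> a = 0; heap: [0-5 ALLOC][6-31 FREE]
Op 2: a = realloc(a, 15) -> a = 0; heap: [0-14 ALLOC][15-31 FREE]
Op 3: a = realloc(a, 11) -> a = 0; heap: [0-10 ALLOC][11-31 FREE]
Op 4: b = malloc(8) -> b = 11; heap: [0-10 ALLOC][11-18 ALLOC][19-31 FREE]
Op 5: c = malloc(3) -> c = 19; heap: [0-10 ALLOC][11-18 ALLOC][19-21 ALLOC][22-31 FREE]
Op 6: free(c) -> (freed c); heap: [0-10 ALLOC][11-18 ALLOC][19-31 FREE]
Op 7: d = malloc(6) -> d = 19; heap: [0-10 ALLOC][11-18 ALLOC][19-24 ALLOC][25-31 FREE]
free(d): d = 19 -> block [19-24 ALLOC]; mark free, coalesce with adjacent free neighbors -> [0-10 ALLOC][11-18 ALLOC][19-31 FREE]

Answer: [0-10 ALLOC][11-18 ALLOC][19-31 FREE]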